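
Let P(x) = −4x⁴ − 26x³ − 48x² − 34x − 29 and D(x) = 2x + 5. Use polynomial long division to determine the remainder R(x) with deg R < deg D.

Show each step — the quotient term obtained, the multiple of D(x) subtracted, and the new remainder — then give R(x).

Step 1: lead(−4x⁴ − 26x³ − 48x² − 34x − 29) ÷ lead(D) = −4x⁴ ÷ 2x = −2x³. Subtract (−2x³)·D = −4x⁴ − 10x³. Remainder: −16x³ − 48x² − 34x − 29.
Step 2: lead(−16x³ − 48x² − 34x − 29) ÷ lead(D) = −16x³ ÷ 2x = −8x². Subtract (−8x²)·D = −16x³ − 40x². Remainder: −8x² − 34x − 29.
Step 3: lead(−8x² − 34x − 29) ÷ lead(D) = −8x² ÷ 2x = −4x. Subtract (−4x)·D = −8x² − 20x. Remainder: −14x − 29.
Step 4: lead(−14x − 29) ÷ lead(D) = −14x ÷ 2x = −7. Subtract (−7)·D = −14x − 35. Remainder: 6.

R(x) = 6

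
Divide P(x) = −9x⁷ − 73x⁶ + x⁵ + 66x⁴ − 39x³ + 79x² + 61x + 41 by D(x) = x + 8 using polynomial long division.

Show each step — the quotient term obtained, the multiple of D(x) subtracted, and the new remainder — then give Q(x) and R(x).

Q(x) = −9x⁶ − x⁵ + 9x⁴ − 6x³ + 9x² + 7x + 5; R(x) = 1

Step 1: lead(−9x⁷ − 73x⁶ + x⁵ + 66x⁴ − 39x³ + 79x² + 61x + 41) ÷ lead(D) = −9x⁷ ÷ x = −9x⁶. Subtract (−9x⁶)·D = −9x⁷ − 72x⁶. Remainder: −x⁶ + x⁵ + 66x⁴ − 39x³ + 79x² + 61x + 41.
Step 2: lead(−x⁶ + x⁵ + 66x⁴ − 39x³ + 79x² + 61x + 41) ÷ lead(D) = −x⁶ ÷ x = −x⁵. Subtract (−x⁵)·D = −x⁶ − 8x⁵. Remainder: 9x⁵ + 66x⁴ − 39x³ + 79x² + 61x + 41.
Step 3: lead(9x⁵ + 66x⁴ − 39x³ + 79x² + 61x + 41) ÷ lead(D) = 9x⁵ ÷ x = 9x⁴. Subtract (9x⁴)·D = 9x⁵ + 72x⁴. Remainder: −6x⁴ − 39x³ + 79x² + 61x + 41.
Step 4: lead(−6x⁴ − 39x³ + 79x² + 61x + 41) ÷ lead(D) = −6x⁴ ÷ x = −6x³. Subtract (−6x³)·D = −6x⁴ − 48x³. Remainder: 9x³ + 79x² + 61x + 41.
Step 5: lead(9x³ + 79x² + 61x + 41) ÷ lead(D) = 9x³ ÷ x = 9x². Subtract (9x²)·D = 9x³ + 72x². Remainder: 7x² + 61x + 41.
Step 6: lead(7x² + 61x + 41) ÷ lead(D) = 7x² ÷ x = 7x. Subtract (7x)·D = 7x² + 56x. Remainder: 5x + 41.
Step 7: lead(5x + 41) ÷ lead(D) = 5x ÷ x = 5. Subtract (5)·D = 5x + 40. Remainder: 1.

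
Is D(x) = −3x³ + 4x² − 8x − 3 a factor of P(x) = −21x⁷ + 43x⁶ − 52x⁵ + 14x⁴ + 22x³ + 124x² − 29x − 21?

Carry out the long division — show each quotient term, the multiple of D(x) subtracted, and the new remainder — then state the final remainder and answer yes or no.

R(x) = 0, so D(x) is a factor of P(x). yes

Step 1: lead(−21x⁷ + 43x⁶ − 52x⁵ + 14x⁴ + 22x³ + 124x² − 29x − 21) ÷ lead(D) = −21x⁷ ÷ −3x³ = 7x⁴. Subtract (7x⁴)·D = −21x⁷ + 28x⁶ − 56x⁵ − 21x⁴. Remainder: 15x⁶ + 4x⁵ + 35x⁴ + 22x³ + 124x² − 29x − 21.
Step 2: lead(15x⁶ + 4x⁵ + 35x⁴ + 22x³ + 124x² − 29x − 21) ÷ lead(D) = 15x⁶ ÷ −3x³ = −5x³. Subtract (−5x³)·D = 15x⁶ − 20x⁵ + 40x⁴ + 15x³. Remainder: 24x⁵ − 5x⁴ + 7x³ + 124x² − 29x − 21.
Step 3: lead(24x⁵ − 5x⁴ + 7x³ + 124x² − 29x − 21) ÷ lead(D) = 24x⁵ ÷ −3x³ = −8x². Subtract (−8x²)·D = 24x⁵ − 32x⁴ + 64x³ + 24x². Remainder: 27x⁴ − 57x³ + 100x² − 29x − 21.
Step 4: lead(27x⁴ − 57x³ + 100x² − 29x − 21) ÷ lead(D) = 27x⁴ ÷ −3x³ = −9x. Subtract (−9x)·D = 27x⁴ − 36x³ + 72x² + 27x. Remainder: −21x³ + 28x² − 56x − 21.
Step 5: lead(−21x³ + 28x² − 56x − 21) ÷ lead(D) = −21x³ ÷ −3x³ = 7. Subtract (7)·D = −21x³ + 28x² − 56x − 21. Remainder: 0.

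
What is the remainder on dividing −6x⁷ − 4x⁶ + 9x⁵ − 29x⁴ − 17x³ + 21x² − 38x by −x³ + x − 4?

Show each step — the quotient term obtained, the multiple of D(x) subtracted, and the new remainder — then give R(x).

R(x) = −8

Step 1: lead(−6x⁷ − 4x⁶ + 9x⁵ − 29x⁴ − 17x³ + 21x² − 38x) ÷ lead(D) = −6x⁷ ÷ −x³ = 6x⁴. Subtract (6x⁴)·D = −6x⁷ + 6x⁵ − 24x⁴. Remainder: −4x⁶ + 3x⁵ − 5x⁴ − 17x³ + 21x² − 38x.
Step 2: lead(−4x⁶ + 3x⁵ − 5x⁴ − 17x³ + 21x² − 38x) ÷ lead(D) = −4x⁶ ÷ −x³ = 4x³. Subtract (4x³)·D = −4x⁶ + 4x⁴ − 16x³. Remainder: 3x⁵ − 9x⁴ − x³ + 21x² − 38x.
Step 3: lead(3x⁵ − 9x⁴ − x³ + 21x² − 38x) ÷ lead(D) = 3x⁵ ÷ −x³ = −3x². Subtract (−3x²)·D = 3x⁵ − 3x³ + 12x². Remainder: −9x⁴ + 2x³ + 9x² − 38x.
Step 4: lead(−9x⁴ + 2x³ + 9x² − 38x) ÷ lead(D) = −9x⁴ ÷ −x³ = 9x. Subtract (9x)·D = −9x⁴ + 9x² − 36x. Remainder: 2x³ − 2x.
Step 5: lead(2x³ − 2x) ÷ lead(D) = 2x³ ÷ −x³ = −2. Subtract (−2)·D = 2x³ − 2x + 8. Remainder: −8.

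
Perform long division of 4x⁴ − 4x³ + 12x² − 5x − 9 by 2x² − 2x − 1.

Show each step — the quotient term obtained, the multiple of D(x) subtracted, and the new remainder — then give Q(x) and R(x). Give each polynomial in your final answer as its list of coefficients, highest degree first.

Q = [2, 0, 7]; R = [9, -2]

Step 1: lead(4x⁴ − 4x³ + 12x² − 5x − 9) ÷ lead(D) = 4x⁴ ÷ 2x² = 2x². Subtract (2x²)·D = 4x⁴ − 4x³ − 2x². Remainder: 14x² − 5x − 9.
Step 2: lead(14x² − 5x − 9) ÷ lead(D) = 14x² ÷ 2x² = 7. Subtract (7)·D = 14x² − 14x − 7. Remainder: 9x − 2.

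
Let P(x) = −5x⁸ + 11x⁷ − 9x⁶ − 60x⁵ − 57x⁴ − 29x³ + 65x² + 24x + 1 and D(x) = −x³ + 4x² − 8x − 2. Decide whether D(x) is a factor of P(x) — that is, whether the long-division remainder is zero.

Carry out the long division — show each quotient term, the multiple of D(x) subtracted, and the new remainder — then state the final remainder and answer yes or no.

R(x) = −7x² − 2x − 1, so D(x) is not a factor of P(x). no

Step 1: lead(−5x⁸ + 11x⁷ − 9x⁶ − 60x⁵ − 57x⁴ − 29x³ + 65x² + 24x + 1) ÷ lead(D) = −5x⁸ ÷ −x³ = 5x⁵. Subtract (5x⁵)·D = −5x⁸ + 20x⁷ − 40x⁶ − 10x⁵. Remainder: −9x⁷ + 31x⁶ − 50x⁵ − 57x⁴ − 29x³ + 65x² + 24x + 1.
Step 2: lead(−9x⁷ + 31x⁶ − 50x⁵ − 57x⁴ − 29x³ + 65x² + 24x + 1) ÷ lead(D) = −9x⁷ ÷ −x³ = 9x⁴. Subtract (9x⁴)·D = −9x⁷ + 36x⁶ − 72x⁵ − 18x⁴. Remainder: −5x⁶ + 22x⁵ − 39x⁴ − 29x³ + 65x² + 24x + 1.
Step 3: lead(−5x⁶ + 22x⁵ − 39x⁴ − 29x³ + 65x² + 24x + 1) ÷ lead(D) = −5x⁶ ÷ −x³ = 5x³. Subtract (5x³)·D = −5x⁶ + 20x⁵ − 40x⁴ − 10x³. Remainder: 2x⁵ + x⁴ − 19x³ + 65x² + 24x + 1.
Step 4: lead(2x⁵ + x⁴ − 19x³ + 65x² + 24x + 1) ÷ lead(D) = 2x⁵ ÷ −x³ = −2x². Subtract (−2x²)·D = 2x⁵ − 8x⁴ + 16x³ + 4x². Remainder: 9x⁴ − 35x³ + 61x² + 24x + 1.
Step 5: lead(9x⁴ − 35x³ + 61x² + 24x + 1) ÷ lead(D) = 9x⁴ ÷ −x³ = −9x. Subtract (−9x)·D = 9x⁴ − 36x³ + 72x² + 18x. Remainder: x³ − 11x² + 6x + 1.
Step 6: lead(x³ − 11x² + 6x + 1) ÷ lead(D) = x³ ÷ −x³ = −1. Subtract (−1)·D = x³ − 4x² + 8x + 2. Remainder: −7x² − 2x − 1.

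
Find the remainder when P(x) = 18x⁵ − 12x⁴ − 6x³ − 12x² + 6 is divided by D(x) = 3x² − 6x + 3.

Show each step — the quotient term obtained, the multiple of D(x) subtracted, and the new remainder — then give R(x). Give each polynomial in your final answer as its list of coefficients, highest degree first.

Step 1: lead(18x⁵ − 12x⁴ − 6x³ − 12x² + 6) ÷ lead(D) = 18x⁵ ÷ 3x² = 6x³. Subtract (6x³)·D = 18x⁵ − 36x⁴ + 18x³. Remainder: 24x⁴ − 24x³ − 12x² + 6.
Step 2: lead(24x⁴ − 24x³ − 12x² + 6) ÷ lead(D) = 24x⁴ ÷ 3x² = 8x². Subtract (8x²)·D = 24x⁴ − 48x³ + 24x². Remainder: 24x³ − 36x² + 6.
Step 3: lead(24x³ − 36x² + 6) ÷ lead(D) = 24x³ ÷ 3x² = 8x. Subtract (8x)·D = 24x³ − 48x² + 24x. Remainder: 12x² − 24x + 6.
Step 4: lead(12x² − 24x + 6) ÷ lead(D) = 12x² ÷ 3x² = 4. Subtract (4)·D = 12x² − 24x + 12. Remainder: −6.

R = [-6]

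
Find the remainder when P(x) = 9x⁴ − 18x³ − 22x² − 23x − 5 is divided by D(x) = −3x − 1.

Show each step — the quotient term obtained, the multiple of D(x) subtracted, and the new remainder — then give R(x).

Step 1: lead(9x⁴ − 18x³ − 22x² − 23x − 5) ÷ lead(D) = 9x⁴ ÷ −3x = −3x³. Subtract (−3x³)·D = 9x⁴ + 3x³. Remainder: −21x³ − 22x² − 23x − 5.
Step 2: lead(−21x³ − 22x² − 23x − 5) ÷ lead(D) = −21x³ ÷ −3x = 7x². Subtract (7x²)·D = −21x³ − 7x². Remainder: −15x² − 23x − 5.
Step 3: lead(−15x² − 23x − 5) ÷ lead(D) = −15x² ÷ −3x = 5x. Subtract (5x)·D = −15x² − 5x. Remainder: −18x − 5.
Step 4: lead(−18x − 5) ÷ lead(D) = −18x ÷ −3x = 6. Subtract (6)·D = −18x − 6. Remainder: 1.

R(x) = 1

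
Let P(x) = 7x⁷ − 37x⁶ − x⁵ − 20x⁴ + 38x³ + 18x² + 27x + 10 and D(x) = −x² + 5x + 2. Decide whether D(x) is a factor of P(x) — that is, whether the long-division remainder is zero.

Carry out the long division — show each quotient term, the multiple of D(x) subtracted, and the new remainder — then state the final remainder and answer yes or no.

R(x) = 0, so D(x) is a factor of P(x). yes

Step 1: lead(7x⁷ − 37x⁶ − x⁵ − 20x⁴ + 38x³ + 18x² + 27x + 10) ÷ lead(D) = 7x⁷ ÷ −x² = −7x⁵. Subtract (−7x⁵)·D = 7x⁷ − 35x⁶ − 14x⁵. Remainder: −2x⁶ + 13x⁵ − 20x⁴ + 38x³ + 18x² + 27x + 10.
Step 2: lead(−2x⁶ + 13x⁵ − 20x⁴ + 38x³ + 18x² + 27x + 10) ÷ lead(D) = −2x⁶ ÷ −x² = 2x⁴. Subtract (2x⁴)·D = −2x⁶ + 10x⁵ + 4x⁴. Remainder: 3x⁵ − 24x⁴ + 38x³ + 18x² + 27x + 10.
Step 3: lead(3x⁵ − 24x⁴ + 38x³ + 18x² + 27x + 10) ÷ lead(D) = 3x⁵ ÷ −x² = −3x³. Subtract (−3x³)·D = 3x⁵ − 15x⁴ − 6x³. Remainder: −9x⁴ + 44x³ + 18x² + 27x + 10.
Step 4: lead(−9x⁴ + 44x³ + 18x² + 27x + 10) ÷ lead(D) = −9x⁴ ÷ −x² = 9x². Subtract (9x²)·D = −9x⁴ + 45x³ + 18x². Remainder: −x³ + 27x + 10.
Step 5: lead(−x³ + 27x + 10) ÷ lead(D) = −x³ ÷ −x² = x. Subtract (x)·D = −x³ + 5x² + 2x. Remainder: −5x² + 25x + 10.
Step 6: lead(−5x² + 25x + 10) ÷ lead(D) = −5x² ÷ −x² = 5. Subtract (5)·D = −5x² + 25x + 10. Remainder: 0.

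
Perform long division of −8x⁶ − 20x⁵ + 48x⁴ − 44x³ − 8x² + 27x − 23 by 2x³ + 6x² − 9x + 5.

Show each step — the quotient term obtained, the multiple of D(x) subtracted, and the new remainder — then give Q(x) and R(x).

Step 1: lead(−8x⁶ − 20x⁵ + 48x⁴ − 44x³ − 8x² + 27x − 23) ÷ lead(D) = −8x⁶ ÷ 2x³ = −4x³. Subtract (−4x³)·D = −8x⁶ − 24x⁵ + 36x⁴ − 20x³. Remainder: 4x⁵ + 12x⁴ − 24x³ − 8x² + 27x − 23.
Step 2: lead(4x⁵ + 12x⁴ − 24x³ − 8x² + 27x − 23) ÷ lead(D) = 4x⁵ ÷ 2x³ = 2x². Subtract (2x²)·D = 4x⁵ + 12x⁴ − 18x³ + 10x². Remainder: −6x³ − 18x² + 27x − 23.
Step 3: lead(−6x³ − 18x² + 27x − 23) ÷ lead(D) = −6x³ ÷ 2x³ = −3. Subtract (−3)·D = −6x³ − 18x² + 27x − 15. Remainder: −8.

Q(x) = −4x³ + 2x² − 3; R(x) = −8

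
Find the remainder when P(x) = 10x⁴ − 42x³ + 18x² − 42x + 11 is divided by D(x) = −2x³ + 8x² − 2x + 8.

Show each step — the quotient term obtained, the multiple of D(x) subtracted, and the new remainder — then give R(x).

R(x) = 3

Step 1: lead(10x⁴ − 42x³ + 18x² − 42x + 11) ÷ lead(D) = 10x⁴ ÷ −2x³ = −5x. Subtract (−5x)·D = 10x⁴ − 40x³ + 10x² − 40x. Remainder: −2x³ + 8x² − 2x + 11.
Step 2: lead(−2x³ + 8x² − 2x + 11) ÷ lead(D) = −2x³ ÷ −2x³ = 1. Subtract (1)·D = −2x³ + 8x² − 2x + 8. Remainder: 3.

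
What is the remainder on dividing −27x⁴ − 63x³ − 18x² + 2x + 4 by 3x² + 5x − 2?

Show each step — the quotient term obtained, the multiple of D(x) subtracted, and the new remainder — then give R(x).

R(x) = 0

Step 1: lead(−27x⁴ − 63x³ − 18x² + 2x + 4) ÷ lead(D) = −27x⁴ ÷ 3x² = −9x². Subtract (−9x²)·D = −27x⁴ − 45x³ + 18x². Remainder: −18x³ − 36x² + 2x + 4.
Step 2: lead(−18x³ − 36x² + 2x + 4) ÷ lead(D) = −18x³ ÷ 3x² = −6x. Subtract (−6x)·D = −18x³ − 30x² + 12x. Remainder: −6x² − 10x + 4.
Step 3: lead(−6x² − 10x + 4) ÷ lead(D) = −6x² ÷ 3x² = −2. Subtract (−2)·D = −6x² − 10x + 4. Remainder: 0.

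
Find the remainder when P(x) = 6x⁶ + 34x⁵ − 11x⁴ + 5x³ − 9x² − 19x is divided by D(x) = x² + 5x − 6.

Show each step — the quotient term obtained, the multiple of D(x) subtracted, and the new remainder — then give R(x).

Step 1: lead(6x⁶ + 34x⁵ − 11x⁴ + 5x³ − 9x² − 19x) ÷ lead(D) = 6x⁶ ÷ x² = 6x⁴. Subtract (6x⁴)·D = 6x⁶ + 30x⁵ − 36x⁴. Remainder: 4x⁵ + 25x⁴ + 5x³ − 9x² − 19x.
Step 2: lead(4x⁵ + 25x⁴ + 5x³ − 9x² − 19x) ÷ lead(D) = 4x⁵ ÷ x² = 4x³. Subtract (4x³)·D = 4x⁵ + 20x⁴ − 24x³. Remainder: 5x⁴ + 29x³ − 9x² − 19x.
Step 3: lead(5x⁴ + 29x³ − 9x² − 19x) ÷ lead(D) = 5x⁴ ÷ x² = 5x². Subtract (5x²)·D = 5x⁴ + 25x³ − 30x². Remainder: 4x³ + 21x² − 19x.
Step 4: lead(4x³ + 21x² − 19x) ÷ lead(D) = 4x³ ÷ x² = 4x. Subtract (4x)·D = 4x³ + 20x² − 24x. Remainder: x² + 5x.
Step 5: lead(x² + 5x) ÷ lead(D) = x² ÷ x² = 1. Subtract (1)·D = x² + 5x − 6. Remainder: 6.

R(x) = 6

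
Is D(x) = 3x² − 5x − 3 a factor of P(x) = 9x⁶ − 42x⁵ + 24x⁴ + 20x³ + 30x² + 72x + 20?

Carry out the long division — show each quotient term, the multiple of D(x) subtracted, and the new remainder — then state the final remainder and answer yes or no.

R(x) = −7, so D(x) is not a factor of P(x). no

Step 1: lead(9x⁶ − 42x⁵ + 24x⁴ + 20x³ + 30x² + 72x + 20) ÷ lead(D) = 9x⁶ ÷ 3x² = 3x⁴. Subtract (3x⁴)·D = 9x⁶ − 15x⁵ − 9x⁴. Remainder: −27x⁵ + 33x⁴ + 20x³ + 30x² + 72x + 20.
Step 2: lead(−27x⁵ + 33x⁴ + 20x³ + 30x² + 72x + 20) ÷ lead(D) = −27x⁵ ÷ 3x² = −9x³. Subtract (−9x³)·D = −27x⁵ + 45x⁴ + 27x³. Remainder: −12x⁴ − 7x³ + 30x² + 72x + 20.
Step 3: lead(−12x⁴ − 7x³ + 30x² + 72x + 20) ÷ lead(D) = −12x⁴ ÷ 3x² = −4x². Subtract (−4x²)·D = −12x⁴ + 20x³ + 12x². Remainder: −27x³ + 18x² + 72x + 20.
Step 4: lead(−27x³ + 18x² + 72x + 20) ÷ lead(D) = −27x³ ÷ 3x² = −9x. Subtract (−9x)·D = −27x³ + 45x² + 27x. Remainder: −27x² + 45x + 20.
Step 5: lead(−27x² + 45x + 20) ÷ lead(D) = −27x² ÷ 3x² = −9. Subtract (−9)·D = −27x² + 45x + 27. Remainder: −7.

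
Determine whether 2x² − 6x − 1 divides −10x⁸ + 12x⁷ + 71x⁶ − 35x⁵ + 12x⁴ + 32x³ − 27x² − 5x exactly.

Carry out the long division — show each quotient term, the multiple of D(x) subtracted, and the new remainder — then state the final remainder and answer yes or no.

R(x) = 0, so D(x) is a factor of P(x). yes

Step 1: lead(−10x⁸ + 12x⁷ + 71x⁶ − 35x⁵ + 12x⁴ + 32x³ − 27x² − 5x) ÷ lead(D) = −10x⁸ ÷ 2x² = −5x⁶. Subtract (−5x⁶)·D = −10x⁸ + 30x⁷ + 5x⁶. Remainder: −18x⁷ + 66x⁶ − 35x⁵ + 12x⁴ + 32x³ − 27x² − 5x.
Step 2: lead(−18x⁷ + 66x⁶ − 35x⁵ + 12x⁴ + 32x³ − 27x² − 5x) ÷ lead(D) = −18x⁷ ÷ 2x² = −9x⁵. Subtract (−9x⁵)·D = −18x⁷ + 54x⁶ + 9x⁵. Remainder: 12x⁶ − 44x⁵ + 12x⁴ + 32x³ − 27x² − 5x.
Step 3: lead(12x⁶ − 44x⁵ + 12x⁴ + 32x³ − 27x² − 5x) ÷ lead(D) = 12x⁶ ÷ 2x² = 6x⁴. Subtract (6x⁴)·D = 12x⁶ − 36x⁵ − 6x⁴. Remainder: −8x⁵ + 18x⁴ + 32x³ − 27x² − 5x.
Step 4: lead(−8x⁵ + 18x⁴ + 32x³ − 27x² − 5x) ÷ lead(D) = −8x⁵ ÷ 2x² = −4x³. Subtract (−4x³)·D = −8x⁵ + 24x⁴ + 4x³. Remainder: −6x⁴ + 28x³ − 27x² − 5x.
Step 5: lead(−6x⁴ + 28x³ − 27x² − 5x) ÷ lead(D) = −6x⁴ ÷ 2x² = −3x². Subtract (−3x²)·D = −6x⁴ + 18x³ + 3x². Remainder: 10x³ − 30x² − 5x.
Step 6: lead(10x³ − 30x² − 5x) ÷ lead(D) = 10x³ ÷ 2x² = 5x. Subtract (5x)·D = 10x³ − 30x² − 5x. Remainder: 0.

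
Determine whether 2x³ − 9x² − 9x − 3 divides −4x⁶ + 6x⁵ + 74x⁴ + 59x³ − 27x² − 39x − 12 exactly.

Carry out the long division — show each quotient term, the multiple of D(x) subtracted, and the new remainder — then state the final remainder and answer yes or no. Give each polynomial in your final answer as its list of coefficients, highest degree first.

R = [0], so D(x) is a factor of P(x). yes

Step 1: lead(−4x⁶ + 6x⁵ + 74x⁴ + 59x³ − 27x² − 39x − 12) ÷ lead(D) = −4x⁶ ÷ 2x³ = −2x³. Subtract (−2x³)·D = −4x⁶ + 18x⁵ + 18x⁴ + 6x³. Remainder: −12x⁵ + 56x⁴ + 53x³ − 27x² − 39x − 12.
Step 2: lead(−12x⁵ + 56x⁴ + 53x³ − 27x² − 39x − 12) ÷ lead(D) = −12x⁵ ÷ 2x³ = −6x². Subtract (−6x²)·D = −12x⁵ + 54x⁴ + 54x³ + 18x². Remainder: 2x⁴ − x³ − 45x² − 39x − 12.
Step 3: lead(2x⁴ − x³ − 45x² − 39x − 12) ÷ lead(D) = 2x⁴ ÷ 2x³ = x. Subtract (x)·D = 2x⁴ − 9x³ − 9x² − 3x. Remainder: 8x³ − 36x² − 36x − 12.
Step 4: lead(8x³ − 36x² − 36x − 12) ÷ lead(D) = 8x³ ÷ 2x³ = 4. Subtract (4)·D = 8x³ − 36x² − 36x − 12. Remainder: 0.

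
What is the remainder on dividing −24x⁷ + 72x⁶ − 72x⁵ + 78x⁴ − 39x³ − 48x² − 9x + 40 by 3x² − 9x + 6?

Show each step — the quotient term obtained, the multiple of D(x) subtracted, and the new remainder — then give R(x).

Step 1: lead(−24x⁷ + 72x⁶ − 72x⁵ + 78x⁴ − 39x³ − 48x² − 9x + 40) ÷ lead(D) = −24x⁷ ÷ 3x² = −8x⁵. Subtract (−8x⁵)·D = −24x⁷ + 72x⁶ − 48x⁵. Remainder: −24x⁵ + 78x⁴ − 39x³ − 48x² − 9x + 40.
Step 2: lead(−24x⁵ + 78x⁴ − 39x³ − 48x² − 9x + 40) ÷ lead(D) = −24x⁵ ÷ 3x² = −8x³. Subtract (−8x³)·D = −24x⁵ + 72x⁴ − 48x³. Remainder: 6x⁴ + 9x³ − 48x² − 9x + 40.
Step 3: lead(6x⁴ + 9x³ − 48x² − 9x + 40) ÷ lead(D) = 6x⁴ ÷ 3x² = 2x². Subtract (2x²)·D = 6x⁴ − 18x³ + 12x². Remainder: 27x³ − 60x² − 9x + 40.
Step 4: lead(27x³ − 60x² − 9x + 40) ÷ lead(D) = 27x³ ÷ 3x² = 9x. Subtract (9x)·D = 27x³ − 81x² + 54x. Remainder: 21x² − 63x + 40.
Step 5: lead(21x² − 63x + 40) ÷ lead(D) = 21x² ÷ 3x² = 7. Subtract (7)·D = 21x² − 63x + 42. Remainder: −2.

R(x) = −2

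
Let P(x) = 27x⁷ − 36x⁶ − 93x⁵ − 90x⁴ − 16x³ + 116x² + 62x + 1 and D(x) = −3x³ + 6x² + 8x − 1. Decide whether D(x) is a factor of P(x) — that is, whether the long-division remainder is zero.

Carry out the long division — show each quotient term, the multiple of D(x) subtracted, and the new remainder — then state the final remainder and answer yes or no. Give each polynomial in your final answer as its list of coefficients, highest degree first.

Step 1: lead(27x⁷ − 36x⁶ − 93x⁵ − 90x⁴ − 16x³ + 116x² + 62x + 1) ÷ lead(D) = 27x⁷ ÷ −3x³ = −9x⁴. Subtract (−9x⁴)·D = 27x⁷ − 54x⁶ − 72x⁵ + 9x⁴. Remainder: 18x⁶ − 21x⁵ − 99x⁴ − 16x³ + 116x² + 62x + 1.
Step 2: lead(18x⁶ − 21x⁵ − 99x⁴ − 16x³ + 116x² + 62x + 1) ÷ lead(D) = 18x⁶ ÷ −3x³ = −6x³. Subtract (−6x³)·D = 18x⁶ − 36x⁵ − 48x⁴ + 6x³. Remainder: 15x⁵ − 51x⁴ − 22x³ + 116x² + 62x + 1.
Step 3: lead(15x⁵ − 51x⁴ − 22x³ + 116x² + 62x + 1) ÷ lead(D) = 15x⁵ ÷ −3x³ = −5x². Subtract (−5x²)·D = 15x⁵ − 30x⁴ − 40x³ + 5x². Remainder: −21x⁴ + 18x³ + 111x² + 62x + 1.
Step 4: lead(−21x⁴ + 18x³ + 111x² + 62x + 1) ÷ lead(D) = −21x⁴ ÷ −3x³ = 7x. Subtract (7x)·D = −21x⁴ + 42x³ + 56x² − 7x. Remainder: −24x³ + 55x² + 69x + 1.
Step 5: lead(−24x³ + 55x² + 69x + 1) ÷ lead(D) = −24x³ ÷ −3x³ = 8. Subtract (8)·D = −24x³ + 48x² + 64x − 8. Remainder: 7x² + 5x + 9.

R = [7, 5, 9], so D(x) is not a factor of P(x). no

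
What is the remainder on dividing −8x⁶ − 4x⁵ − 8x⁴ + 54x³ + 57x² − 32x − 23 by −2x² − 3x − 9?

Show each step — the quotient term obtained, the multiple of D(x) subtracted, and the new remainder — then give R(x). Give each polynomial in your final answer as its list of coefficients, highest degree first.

Step 1: lead(−8x⁶ − 4x⁵ − 8x⁴ + 54x³ + 57x² − 32x − 23) ÷ lead(D) = −8x⁶ ÷ −2x² = 4x⁴. Subtract (4x⁴)·D = −8x⁶ − 12x⁵ − 36x⁴. Remainder: 8x⁵ + 28x⁴ + 54x³ + 57x² − 32x − 23.
Step 2: lead(8x⁵ + 28x⁴ + 54x³ + 57x² − 32x − 23) ÷ lead(D) = 8x⁵ ÷ −2x² = −4x³. Subtract (−4x³)·D = 8x⁵ + 12x⁴ + 36x³. Remainder: 16x⁴ + 18x³ + 57x² − 32x − 23.
Step 3: lead(16x⁴ + 18x³ + 57x² − 32x − 23) ÷ lead(D) = 16x⁴ ÷ −2x² = −8x². Subtract (−8x²)·D = 16x⁴ + 24x³ + 72x². Remainder: −6x³ − 15x² − 32x − 23.
Step 4: lead(−6x³ − 15x² − 32x − 23) ÷ lead(D) = −6x³ ÷ −2x² = 3x. Subtract (3x)·D = −6x³ − 9x² − 27x. Remainder: −6x² − 5x − 23.
Step 5: lead(−6x² − 5x − 23) ÷ lead(D) = −6x² ÷ −2x² = 3. Subtract (3)·D = −6x² − 9x − 27. Remainder: 4x + 4.

R = [4, 4]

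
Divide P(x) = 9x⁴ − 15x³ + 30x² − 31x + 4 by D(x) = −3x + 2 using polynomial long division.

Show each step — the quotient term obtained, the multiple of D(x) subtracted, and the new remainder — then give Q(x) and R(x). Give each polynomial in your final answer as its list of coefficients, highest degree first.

Step 1: lead(9x⁴ − 15x³ + 30x² − 31x + 4) ÷ lead(D) = 9x⁴ ÷ −3x = −3x³. Subtract (−3x³)·D = 9x⁴ − 6x³. Remainder: −9x³ + 30x² − 31x + 4.
Step 2: lead(−9x³ + 30x² − 31x + 4) ÷ lead(D) = −9x³ ÷ −3x = 3x². Subtract (3x²)·D = −9x³ + 6x². Remainder: 24x² − 31x + 4.
Step 3: lead(24x² − 31x + 4) ÷ lead(D) = 24x² ÷ −3x = −8x. Subtract (−8x)·D = 24x² − 16x. Remainder: −15x + 4.
Step 4: lead(−15x + 4) ÷ lead(D) = −15x ÷ −3x = 5. Subtract (5)·D = −15x + 10. Remainder: −6.

Q = [-3, 3, -8, 5]; R = [-6]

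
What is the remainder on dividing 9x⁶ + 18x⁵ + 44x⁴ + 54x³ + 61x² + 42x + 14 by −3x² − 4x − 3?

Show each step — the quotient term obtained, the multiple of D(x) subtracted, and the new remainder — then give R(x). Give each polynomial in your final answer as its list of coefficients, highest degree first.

R = [6, -4]

Step 1: lead(9x⁶ + 18x⁵ + 44x⁴ + 54x³ + 61x² + 42x + 14) ÷ lead(D) = 9x⁶ ÷ −3x² = −3x⁴. Subtract (−3x⁴)·D = 9x⁶ + 12x⁵ + 9x⁴. Remainder: 6x⁵ + 35x⁴ + 54x³ + 61x² + 42x + 14.
Step 2: lead(6x⁵ + 35x⁴ + 54x³ + 61x² + 42x + 14) ÷ lead(D) = 6x⁵ ÷ −3x² = −2x³. Subtract (−2x³)·D = 6x⁵ + 8x⁴ + 6x³. Remainder: 27x⁴ + 48x³ + 61x² + 42x + 14.
Step 3: lead(27x⁴ + 48x³ + 61x² + 42x + 14) ÷ lead(D) = 27x⁴ ÷ −3x² = −9x². Subtract (−9x²)·D = 27x⁴ + 36x³ + 27x². Remainder: 12x³ + 34x² + 42x + 14.
Step 4: lead(12x³ + 34x² + 42x + 14) ÷ lead(D) = 12x³ ÷ −3x² = −4x. Subtract (−4x)·D = 12x³ + 16x² + 12x. Remainder: 18x² + 30x + 14.
Step 5: lead(18x² + 30x + 14) ÷ lead(D) = 18x² ÷ −3x² = −6. Subtract (−6)·D = 18x² + 24x + 18. Remainder: 6x − 4.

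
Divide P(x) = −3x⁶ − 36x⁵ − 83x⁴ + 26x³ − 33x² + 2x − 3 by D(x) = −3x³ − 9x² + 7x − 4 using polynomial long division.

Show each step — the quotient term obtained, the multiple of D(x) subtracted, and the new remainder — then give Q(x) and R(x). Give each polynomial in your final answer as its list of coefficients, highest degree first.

Step 1: lead(−3x⁶ − 36x⁵ − 83x⁴ + 26x³ − 33x² + 2x − 3) ÷ lead(D) = −3x⁶ ÷ −3x³ = x³. Subtract (x³)·D = −3x⁶ − 9x⁵ + 7x⁴ − 4x³. Remainder: −27x⁵ − 90x⁴ + 30x³ − 33x² + 2x − 3.
Step 2: lead(−27x⁵ − 90x⁴ + 30x³ − 33x² + 2x − 3) ÷ lead(D) = −27x⁵ ÷ −3x³ = 9x². Subtract (9x²)·D = −27x⁵ − 81x⁴ + 63x³ − 36x². Remainder: −9x⁴ − 33x³ + 3x² + 2x − 3.
Step 3: lead(−9x⁴ − 33x³ + 3x² + 2x − 3) ÷ lead(D) = −9x⁴ ÷ −3x³ = 3x. Subtract (3x)·D = −9x⁴ − 27x³ + 21x² − 12x. Remainder: −6x³ − 18x² + 14x − 3.
Step 4: lead(−6x³ − 18x² + 14x − 3) ÷ lead(D) = −6x³ ÷ −3x³ = 2. Subtract (2)·D = −6x³ − 18x² + 14x − 8. Remainder: 5.

Q = [1, 9, 3, 2]; R = [5]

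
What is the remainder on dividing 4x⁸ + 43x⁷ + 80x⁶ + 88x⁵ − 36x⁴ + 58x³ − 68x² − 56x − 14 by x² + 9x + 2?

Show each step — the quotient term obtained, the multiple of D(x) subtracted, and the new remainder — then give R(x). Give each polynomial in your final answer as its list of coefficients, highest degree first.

R = [7, -4]

Step 1: lead(4x⁸ + 43x⁷ + 80x⁶ + 88x⁵ − 36x⁴ + 58x³ − 68x² − 56x − 14) ÷ lead(D) = 4x⁸ ÷ x² = 4x⁶. Subtract (4x⁶)·D = 4x⁸ + 36x⁷ + 8x⁶. Remainder: 7x⁷ + 72x⁶ + 88x⁵ − 36x⁴ + 58x³ − 68x² − 56x − 14.
Step 2: lead(7x⁷ + 72x⁶ + 88x⁵ − 36x⁴ + 58x³ − 68x² − 56x − 14) ÷ lead(D) = 7x⁷ ÷ x² = 7x⁵. Subtract (7x⁵)·D = 7x⁷ + 63x⁶ + 14x⁵. Remainder: 9x⁶ + 74x⁵ − 36x⁴ + 58x³ − 68x² − 56x − 14.
Step 3: lead(9x⁶ + 74x⁵ − 36x⁴ + 58x³ − 68x² − 56x − 14) ÷ lead(D) = 9x⁶ ÷ x² = 9x⁴. Subtract (9x⁴)·D = 9x⁶ + 81x⁵ + 18x⁴. Remainder: −7x⁵ − 54x⁴ + 58x³ − 68x² − 56x − 14.
Step 4: lead(−7x⁵ − 54x⁴ + 58x³ − 68x² − 56x − 14) ÷ lead(D) = −7x⁵ ÷ x² = −7x³. Subtract (−7x³)·D = −7x⁵ − 63x⁴ − 14x³. Remainder: 9x⁴ + 72x³ − 68x² − 56x − 14.
Step 5: lead(9x⁴ + 72x³ − 68x² − 56x − 14) ÷ lead(D) = 9x⁴ ÷ x² = 9x². Subtract (9x²)·D = 9x⁴ + 81x³ + 18x². Remainder: −9x³ − 86x² − 56x − 14.
Step 6: lead(−9x³ − 86x² − 56x − 14) ÷ lead(D) = −9x³ ÷ x² = −9x. Subtract (−9x)·D = −9x³ − 81x² − 18x. Remainder: −5x² − 38x − 14.
Step 7: lead(−5x² − 38x − 14) ÷ lead(D) = −5x² ÷ x² = −5. Subtract (−5)·D = −5x² − 45x − 10. Remainder: 7x − 4.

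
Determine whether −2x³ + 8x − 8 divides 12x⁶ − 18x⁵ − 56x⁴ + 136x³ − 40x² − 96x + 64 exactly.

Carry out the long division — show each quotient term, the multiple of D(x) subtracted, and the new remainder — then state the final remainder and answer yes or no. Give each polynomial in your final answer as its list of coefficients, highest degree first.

R = [0], so D(x) is a factor of P(x). yes

Step 1: lead(12x⁶ − 18x⁵ − 56x⁴ + 136x³ − 40x² − 96x + 64) ÷ lead(D) = 12x⁶ ÷ −2x³ = −6x³. Subtract (−6x³)·D = 12x⁶ − 48x⁴ + 48x³. Remainder: −18x⁵ − 8x⁴ + 88x³ − 40x² − 96x + 64.
Step 2: lead(−18x⁵ − 8x⁴ + 88x³ − 40x² − 96x + 64) ÷ lead(D) = −18x⁵ ÷ −2x³ = 9x². Subtract (9x²)·D = −18x⁵ + 72x³ − 72x². Remainder: −8x⁴ + 16x³ + 32x² − 96x + 64.
Step 3: lead(−8x⁴ + 16x³ + 32x² − 96x + 64) ÷ lead(D) = −8x⁴ ÷ −2x³ = 4x. Subtract (4x)·D = −8x⁴ + 32x² − 32x. Remainder: 16x³ − 64x + 64.
Step 4: lead(16x³ − 64x + 64) ÷ lead(D) = 16x³ ÷ −2x³ = −8. Subtract (−8)·D = 16x³ − 64x + 64. Remainder: 0.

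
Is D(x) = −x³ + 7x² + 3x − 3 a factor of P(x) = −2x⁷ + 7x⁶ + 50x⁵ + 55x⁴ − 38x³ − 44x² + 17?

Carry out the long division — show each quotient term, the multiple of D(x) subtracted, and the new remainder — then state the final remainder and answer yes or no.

R(x) = 7x² − 6x + 8, so D(x) is not a factor of P(x). no

Step 1: lead(−2x⁷ + 7x⁶ + 50x⁵ + 55x⁴ − 38x³ − 44x² + 17) ÷ lead(D) = −2x⁷ ÷ −x³ = 2x⁴. Subtract (2x⁴)·D = −2x⁷ + 14x⁶ + 6x⁵ − 6x⁴. Remainder: −7x⁶ + 44x⁵ + 61x⁴ − 38x³ − 44x² + 17.
Step 2: lead(−7x⁶ + 44x⁵ + 61x⁴ − 38x³ − 44x² + 17) ÷ lead(D) = −7x⁶ ÷ −x³ = 7x³. Subtract (7x³)·D = −7x⁶ + 49x⁵ + 21x⁴ − 21x³. Remainder: −5x⁵ + 40x⁴ − 17x³ − 44x² + 17.
Step 3: lead(−5x⁵ + 40x⁴ − 17x³ − 44x² + 17) ÷ lead(D) = −5x⁵ ÷ −x³ = 5x². Subtract (5x²)·D = −5x⁵ + 35x⁴ + 15x³ − 15x². Remainder: 5x⁴ − 32x³ − 29x² + 17.
Step 4: lead(5x⁴ − 32x³ − 29x² + 17) ÷ lead(D) = 5x⁴ ÷ −x³ = −5x. Subtract (−5x)·D = 5x⁴ − 35x³ − 15x² + 15x. Remainder: 3x³ − 14x² − 15x + 17.
Step 5: lead(3x³ − 14x² − 15x + 17) ÷ lead(D) = 3x³ ÷ −x³ = −3. Subtract (−3)·D = 3x³ − 21x² − 9x + 9. Remainder: 7x² − 6x + 8.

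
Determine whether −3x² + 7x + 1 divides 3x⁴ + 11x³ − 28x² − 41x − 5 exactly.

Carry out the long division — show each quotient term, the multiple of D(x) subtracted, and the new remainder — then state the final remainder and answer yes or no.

R(x) = 0, so D(x) is a factor of P(x). yes

Step 1: lead(3x⁴ + 11x³ − 28x² − 41x − 5) ÷ lead(D) = 3x⁴ ÷ −3x² = −x². Subtract (−x²)·D = 3x⁴ − 7x³ − x². Remainder: 18x³ − 27x² − 41x − 5.
Step 2: lead(18x³ − 27x² − 41x − 5) ÷ lead(D) = 18x³ ÷ −3x² = −6x. Subtract (−6x)·D = 18x³ − 42x² − 6x. Remainder: 15x² − 35x − 5.
Step 3: lead(15x² − 35x − 5) ÷ lead(D) = 15x² ÷ −3x² = −5. Subtract (−5)·D = 15x² − 35x − 5. Remainder: 0.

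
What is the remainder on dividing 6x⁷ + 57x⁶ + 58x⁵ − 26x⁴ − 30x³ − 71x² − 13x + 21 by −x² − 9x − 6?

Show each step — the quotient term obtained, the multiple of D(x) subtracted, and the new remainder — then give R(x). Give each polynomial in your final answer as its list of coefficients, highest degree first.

Step 1: lead(6x⁷ + 57x⁶ + 58x⁵ − 26x⁴ − 30x³ − 71x² − 13x + 21) ÷ lead(D) = 6x⁷ ÷ −x² = −6x⁵. Subtract (−6x⁵)·D = 6x⁷ + 54x⁶ + 36x⁵. Remainder: 3x⁶ + 22x⁵ − 26x⁴ − 30x³ − 71x² − 13x + 21.
Step 2: lead(3x⁶ + 22x⁵ − 26x⁴ − 30x³ − 71x² − 13x + 21) ÷ lead(D) = 3x⁶ ÷ −x² = −3x⁴. Subtract (−3x⁴)·D = 3x⁶ + 27x⁵ + 18x⁴. Remainder: −5x⁵ − 44x⁴ − 30x³ − 71x² − 13x + 21.
Step 3: lead(−5x⁵ − 44x⁴ − 30x³ − 71x² − 13x + 21) ÷ lead(D) = −5x⁵ ÷ −x² = 5x³. Subtract (5x³)·D = −5x⁵ − 45x⁴ − 30x³. Remainder: x⁴ − 71x² − 13x + 21.
Step 4: lead(x⁴ − 71x² − 13x + 21) ÷ lead(D) = x⁴ ÷ −x² = −x². Subtract (−x²)·D = x⁴ + 9x³ + 6x². Remainder: −9x³ − 77x² − 13x + 21.
Step 5: lead(−9x³ − 77x² − 13x + 21) ÷ lead(D) = −9x³ ÷ −x² = 9x. Subtract (9x)·D = −9x³ − 81x² − 54x. Remainder: 4x² + 41x + 21.
Step 6: lead(4x² + 41x + 21) ÷ lead(D) = 4x² ÷ −x² = −4. Subtract (−4)·D = 4x² + 36x + 24. Remainder: 5x − 3.

R = [5, -3]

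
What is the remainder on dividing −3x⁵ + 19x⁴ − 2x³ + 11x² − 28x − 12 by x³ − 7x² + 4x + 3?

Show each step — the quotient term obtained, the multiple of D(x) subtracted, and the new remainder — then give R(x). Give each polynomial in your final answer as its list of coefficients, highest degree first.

Step 1: lead(−3x⁵ + 19x⁴ − 2x³ + 11x² − 28x − 12) ÷ lead(D) = −3x⁵ ÷ x³ = −3x². Subtract (−3x²)·D = −3x⁵ + 21x⁴ − 12x³ − 9x². Remainder: −2x⁴ + 10x³ + 20x² − 28x − 12.
Step 2: lead(−2x⁴ + 10x³ + 20x² − 28x − 12) ÷ lead(D) = −2x⁴ ÷ x³ = −2x. Subtract (−2x)·D = −2x⁴ + 14x³ − 8x² − 6x. Remainder: −4x³ + 28x² − 22x − 12.
Step 3: lead(−4x³ + 28x² − 22x − 12) ÷ lead(D) = −4x³ ÷ x³ = −4. Subtract (−4)·D = −4x³ + 28x² − 16x − 12. Remainder: −6x.

R = [-6, 0]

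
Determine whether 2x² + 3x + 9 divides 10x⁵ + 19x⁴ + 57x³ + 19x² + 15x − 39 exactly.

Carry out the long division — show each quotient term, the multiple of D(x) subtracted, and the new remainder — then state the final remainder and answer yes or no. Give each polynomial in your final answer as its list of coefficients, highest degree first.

R = [-3], so D(x) is not a factor of P(x). no

Step 1: lead(10x⁵ + 19x⁴ + 57x³ + 19x² + 15x − 39) ÷ lead(D) = 10x⁵ ÷ 2x² = 5x³. Subtract (5x³)·D = 10x⁵ + 15x⁴ + 45x³. Remainder: 4x⁴ + 12x³ + 19x² + 15x − 39.
Step 2: lead(4x⁴ + 12x³ + 19x² + 15x − 39) ÷ lead(D) = 4x⁴ ÷ 2x² = 2x². Subtract (2x²)·D = 4x⁴ + 6x³ + 18x². Remainder: 6x³ + x² + 15x − 39.
Step 3: lead(6x³ + x² + 15x − 39) ÷ lead(D) = 6x³ ÷ 2x² = 3x. Subtract (3x)·D = 6x³ + 9x² + 27x. Remainder: −8x² − 12x − 39.
Step 4: lead(−8x² − 12x − 39) ÷ lead(D) = −8x² ÷ 2x² = −4. Subtract (−4)·D = −8x² − 12x − 36. Remainder: −3.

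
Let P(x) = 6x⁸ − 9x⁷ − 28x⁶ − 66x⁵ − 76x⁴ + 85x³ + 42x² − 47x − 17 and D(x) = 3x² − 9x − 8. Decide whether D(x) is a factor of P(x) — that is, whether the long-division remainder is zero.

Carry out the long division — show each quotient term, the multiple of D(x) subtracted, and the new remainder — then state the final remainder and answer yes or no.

Step 1: lead(6x⁸ − 9x⁷ − 28x⁶ − 66x⁵ − 76x⁴ + 85x³ + 42x² − 47x − 17) ÷ lead(D) = 6x⁸ ÷ 3x² = 2x⁶. Subtract (2x⁶)·D = 6x⁸ − 18x⁷ − 16x⁶. Remainder: 9x⁷ − 12x⁶ − 66x⁵ − 76x⁴ + 85x³ + 42x² − 47x − 17.
Step 2: lead(9x⁷ − 12x⁶ − 66x⁵ − 76x⁴ + 85x³ + 42x² − 47x − 17) ÷ lead(D) = 9x⁷ ÷ 3x² = 3x⁵. Subtract (3x⁵)·D = 9x⁷ − 27x⁶ − 24x⁵. Remainder: 15x⁶ − 42x⁵ − 76x⁴ + 85x³ + 42x² − 47x − 17.
Step 3: lead(15x⁶ − 42x⁵ − 76x⁴ + 85x³ + 42x² − 47x − 17) ÷ lead(D) = 15x⁶ ÷ 3x² = 5x⁴. Subtract (5x⁴)·D = 15x⁶ − 45x⁵ − 40x⁴. Remainder: 3x⁵ − 36x⁴ + 85x³ + 42x² − 47x − 17.
Step 4: lead(3x⁵ − 36x⁴ + 85x³ + 42x² − 47x − 17) ÷ lead(D) = 3x⁵ ÷ 3x² = x³. Subtract (x³)·D = 3x⁵ − 9x⁴ − 8x³. Remainder: −27x⁴ + 93x³ + 42x² − 47x − 17.
Step 5: lead(−27x⁴ + 93x³ + 42x² − 47x − 17) ÷ lead(D) = −27x⁴ ÷ 3x² = −9x². Subtract (−9x²)·D = −27x⁴ + 81x³ + 72x². Remainder: 12x³ − 30x² − 47x − 17.
Step 6: lead(12x³ − 30x² − 47x − 17) ÷ lead(D) = 12x³ ÷ 3x² = 4x. Subtract (4x)·D = 12x³ − 36x² − 32x. Remainder: 6x² − 15x − 17.
Step 7: lead(6x² − 15x − 17) ÷ lead(D) = 6x² ÷ 3x² = 2. Subtract (2)·D = 6x² − 18x − 16. Remainder: 3x − 1.

R(x) = 3x − 1, so D(x) is not a factor of P(x). no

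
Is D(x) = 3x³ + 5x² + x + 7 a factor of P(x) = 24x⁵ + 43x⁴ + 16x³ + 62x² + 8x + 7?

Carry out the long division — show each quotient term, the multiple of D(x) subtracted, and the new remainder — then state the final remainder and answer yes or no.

Step 1: lead(24x⁵ + 43x⁴ + 16x³ + 62x² + 8x + 7) ÷ lead(D) = 24x⁵ ÷ 3x³ = 8x². Subtract (8x²)·D = 24x⁵ + 40x⁴ + 8x³ + 56x². Remainder: 3x⁴ + 8x³ + 6x² + 8x + 7.
Step 2: lead(3x⁴ + 8x³ + 6x² + 8x + 7) ÷ lead(D) = 3x⁴ ÷ 3x³ = x. Subtract (x)·D = 3x⁴ + 5x³ + x² + 7x. Remainder: 3x³ + 5x² + x + 7.
Step 3: lead(3x³ + 5x² + x + 7) ÷ lead(D) = 3x³ ÷ 3x³ = 1. Subtract (1)·D = 3x³ + 5x² + x + 7. Remainder: 0.

R(x) = 0, so D(x) is a factor of P(x). yes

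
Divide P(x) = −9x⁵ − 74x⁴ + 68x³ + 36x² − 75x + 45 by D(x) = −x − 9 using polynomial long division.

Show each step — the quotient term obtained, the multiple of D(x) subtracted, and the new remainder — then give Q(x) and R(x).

Q(x) = 9x⁴ − 7x³ − 5x² + 9x − 6; R(x) = −9

Step 1: lead(−9x⁵ − 74x⁴ + 68x³ + 36x² − 75x + 45) ÷ lead(D) = −9x⁵ ÷ −x = 9x⁴. Subtract (9x⁴)·D = −9x⁵ − 81x⁴. Remainder: 7x⁴ + 68x³ + 36x² − 75x + 45.
Step 2: lead(7x⁴ + 68x³ + 36x² − 75x + 45) ÷ lead(D) = 7x⁴ ÷ −x = −7x³. Subtract (−7x³)·D = 7x⁴ + 63x³. Remainder: 5x³ + 36x² − 75x + 45.
Step 3: lead(5x³ + 36x² − 75x + 45) ÷ lead(D) = 5x³ ÷ −x = −5x². Subtract (−5x²)·D = 5x³ + 45x². Remainder: −9x² − 75x + 45.
Step 4: lead(−9x² − 75x + 45) ÷ lead(D) = −9x² ÷ −x = 9x. Subtract (9x)·D = −9x² − 81x. Remainder: 6x + 45.
Step 5: lead(6x + 45) ÷ lead(D) = 6x ÷ −x = −6. Subtract (−6)·D = 6x + 54. Remainder: −9.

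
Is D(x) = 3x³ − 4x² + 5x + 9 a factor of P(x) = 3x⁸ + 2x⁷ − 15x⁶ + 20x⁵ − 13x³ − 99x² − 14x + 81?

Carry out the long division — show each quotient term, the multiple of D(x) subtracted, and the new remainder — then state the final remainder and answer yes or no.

Step 1: lead(3x⁸ + 2x⁷ − 15x⁶ + 20x⁵ − 13x³ − 99x² − 14x + 81) ÷ lead(D) = 3x⁸ ÷ 3x³ = x⁵. Subtract (x⁵)·D = 3x⁸ − 4x⁷ + 5x⁶ + 9x⁵. Remainder: 6x⁷ − 20x⁶ + 11x⁵ − 13x³ − 99x² − 14x + 81.
Step 2: lead(6x⁷ − 20x⁶ + 11x⁵ − 13x³ − 99x² − 14x + 81) ÷ lead(D) = 6x⁷ ÷ 3x³ = 2x⁴. Subtract (2x⁴)·D = 6x⁷ − 8x⁶ + 10x⁵ + 18x⁴. Remainder: −12x⁶ + x⁵ − 18x⁴ − 13x³ − 99x² − 14x + 81.
Step 3: lead(−12x⁶ + x⁵ − 18x⁴ − 13x³ − 99x² − 14x + 81) ÷ lead(D) = −12x⁶ ÷ 3x³ = −4x³. Subtract (−4x³)·D = −12x⁶ + 16x⁵ − 20x⁴ − 36x³. Remainder: −15x⁵ + 2x⁴ + 23x³ − 99x² − 14x + 81.
Step 4: lead(−15x⁵ + 2x⁴ + 23x³ − 99x² − 14x + 81) ÷ lead(D) = −15x⁵ ÷ 3x³ = −5x². Subtract (−5x²)·D = −15x⁵ + 20x⁴ − 25x³ − 45x². Remainder: −18x⁴ + 48x³ − 54x² − 14x + 81.
Step 5: lead(−18x⁴ + 48x³ − 54x² − 14x + 81) ÷ lead(D) = −18x⁴ ÷ 3x³ = −6x. Subtract (−6x)·D = −18x⁴ + 24x³ − 30x² − 54x. Remainder: 24x³ − 24x² + 40x + 81.
Step 6: lead(24x³ − 24x² + 40x + 81) ÷ lead(D) = 24x³ ÷ 3x³ = 8. Subtract (8)·D = 24x³ − 32x² + 40x + 72. Remainder: 8x² + 9.

R(x) = 8x² + 9, so D(x) is not a factor of P(x). no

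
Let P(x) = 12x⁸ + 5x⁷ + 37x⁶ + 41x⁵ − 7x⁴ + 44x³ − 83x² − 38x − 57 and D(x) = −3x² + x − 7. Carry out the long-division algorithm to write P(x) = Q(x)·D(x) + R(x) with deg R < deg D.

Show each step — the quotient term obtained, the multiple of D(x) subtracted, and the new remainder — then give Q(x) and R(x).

Step 1: lead(12x⁸ + 5x⁷ + 37x⁶ + 41x⁵ − 7x⁴ + 44x³ − 83x² − 38x − 57) ÷ lead(D) = 12x⁸ ÷ −3x² = −4x⁶. Subtract (−4x⁶)·D = 12x⁸ − 4x⁷ + 28x⁶. Remainder: 9x⁷ + 9x⁶ + 41x⁵ − 7x⁴ + 44x³ − 83x² − 38x − 57.
Step 2: lead(9x⁷ + 9x⁶ + 41x⁵ − 7x⁴ + 44x³ − 83x² − 38x − 57) ÷ lead(D) = 9x⁷ ÷ −3x² = −3x⁵. Subtract (−3x⁵)·D = 9x⁷ − 3x⁶ + 21x⁵. Remainder: 12x⁶ + 20x⁵ − 7x⁴ + 44x³ − 83x² − 38x − 57.
Step 3: lead(12x⁶ + 20x⁵ − 7x⁴ + 44x³ − 83x² − 38x − 57) ÷ lead(D) = 12x⁶ ÷ −3x² = −4x⁴. Subtract (−4x⁴)·D = 12x⁶ − 4x⁵ + 28x⁴. Remainder: 24x⁵ − 35x⁴ + 44x³ − 83x² − 38x − 57.
Step 4: lead(24x⁵ − 35x⁴ + 44x³ − 83x² − 38x − 57) ÷ lead(D) = 24x⁵ ÷ −3x² = −8x³. Subtract (−8x³)·D = 24x⁵ − 8x⁴ + 56x³. Remainder: −27x⁴ − 12x³ − 83x² − 38x − 57.
Step 5: lead(−27x⁴ − 12x³ − 83x² − 38x − 57) ÷ lead(D) = −27x⁴ ÷ −3x² = 9x². Subtract (9x²)·D = −27x⁴ + 9x³ − 63x². Remainder: −21x³ − 20x² − 38x − 57.
Step 6: lead(−21x³ − 20x² − 38x − 57) ÷ lead(D) = −21x³ ÷ −3x² = 7x. Subtract (7x)·D = −21x³ + 7x² − 49x. Remainder: −27x² + 11x − 57.
Step 7: lead(−27x² + 11x − 57) ÷ lead(D) = −27x² ÷ −3x² = 9. Subtract (9)·D = −27x² + 9x − 63. Remainder: 2x + 6.

Q(x) = −4x⁶ − 3x⁵ − 4x⁴ − 8x³ + 9x² + 7x + 9; R(x) = 2x + 6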